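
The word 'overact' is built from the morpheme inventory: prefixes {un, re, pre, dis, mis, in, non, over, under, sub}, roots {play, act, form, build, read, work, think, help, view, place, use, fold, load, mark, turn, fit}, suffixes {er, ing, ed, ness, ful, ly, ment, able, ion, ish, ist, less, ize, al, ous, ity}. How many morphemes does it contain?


Segmenting 'overact' against the inventory:
  'over' -> prefix (morpheme 1)
  'act' -> root (morpheme 2)
Total morphemes: 2

2


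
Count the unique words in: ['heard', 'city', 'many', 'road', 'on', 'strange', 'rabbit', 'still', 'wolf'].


Listing all tokens and tracking unique types:
  Token 1: 'heard' -> NEW (unique so far: 1)
  Token 2: 'city' -> NEW (unique so far: 2)
  Token 3: 'many' -> NEW (unique so far: 3)
  Token 4: 'road' -> NEW (unique so far: 4)
  Token 5: 'on' -> NEW (unique so far: 5)
  Token 6: 'strange' -> NEW (unique so far: 6)
  Token 7: 'rabbit' -> NEW (unique so far: 7)
  Token 8: 'still' -> NEW (unique so far: 8)
  Token 9: 'wolf' -> NEW (unique so far: 9)
Unique types: ('city', 'heard', 'many', 'on', 'rabbit', 'road', 'still', 'strange', 'wolf')
Vocabulary size: 9

9


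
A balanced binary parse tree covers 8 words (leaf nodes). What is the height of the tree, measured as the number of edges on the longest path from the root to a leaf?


In a balanced binary tree with n leaves the deepest leaf is ceil(log2(n)) edges below the root.
log2(8) = 3.0000
ceil(3.0000) = 3
height (edges) = 3

3


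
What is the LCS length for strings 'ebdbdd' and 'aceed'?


DP table for LCS of 'ebdbdd' and 'aceed':
       a  c  e  e  d
    0  0  0  0  0  0
  e 0  0  0  1  1  1
  b 0  0  0  1  1  1
  d 0  0  0  1  1  2
  b 0  0  0  1  1  2
  d 0  0  0  1  1  2
  d 0  0  0  1  1  2
LCS: 'ed'
LCS length = 2

2


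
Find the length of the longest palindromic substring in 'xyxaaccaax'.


Scanning 'xyxaaccaax' for palindromic substrings.
Substring at positions 2-9: 'xaaccaax'.
Check: reverse('xaaccaax') = 'xaaccaax' -> palindrome confirmed.
Neighbouring characters ('y' / '-') break symmetry, so it cannot extend further.
No longer palindromic substring exists; longest length = 8

8


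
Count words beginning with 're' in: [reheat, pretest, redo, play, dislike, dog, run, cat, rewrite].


Checking each word for prefix 're':
  'reheat' -> YES, starts with 're' (count: 1)
  'pretest' -> no (count: 1)
  'redo' -> YES, starts with 're' (count: 2)
  'play' -> no (count: 2)
  'dislike' -> no (count: 2)
  'dog' -> no (count: 2)
  'run' -> no (count: 2)
  'cat' -> no (count: 2)
  'rewrite' -> YES, starts with 're' (count: 3)
Total with prefix 're': 3

3


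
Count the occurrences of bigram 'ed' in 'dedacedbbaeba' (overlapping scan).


Scanning 'dedacedbbaeba' for bigram 'ed':
  Position 0: 'de' -> no
  Position 1: 'ed' -> MATCH
  Position 2: 'da' -> no
  Position 3: 'ac' -> no
  Position 4: 'ce' -> no
  Position 5: 'ed' -> MATCH
  Position 6: 'db' -> no
  Position 7: 'bb' -> no
  Position 8: 'ba' -> no
  Position 9: 'ae' -> no
  Position 10: 'eb' -> no
  Position 11: 'ba' -> no
Total matches: 2

2


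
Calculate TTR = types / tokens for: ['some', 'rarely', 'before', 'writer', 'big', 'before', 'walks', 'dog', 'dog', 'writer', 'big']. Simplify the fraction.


Tokens: 11
Unique types: ('before', 'big', 'dog', 'rarely', 'some', 'walks', 'writer') = 7
TTR = 7/11
Already in lowest terms.

7/11


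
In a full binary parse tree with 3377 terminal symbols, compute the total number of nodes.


Leaf nodes (terminals): 3377
Internal nodes = n - 1 = 3377 - 1 = 3376
Total = leaves + internal = 3377 + 3376 = 6753

6753


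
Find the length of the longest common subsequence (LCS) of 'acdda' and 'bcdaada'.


DP table for LCS of 'acdda' and 'bcdaada':
       b  c  d  a  a  d  a
    0  0  0  0  0  0  0  0
  a 0  0  0  0  1  1  1  1
  c 0  0  1  1  1  1  1  1
  d 0  0  1  2  2  2  2  2
  d 0  0  1  2  2  2  3  3
  a 0  0  1  2  3  3  3  4
LCS: 'cdda'
LCS length = 4

4


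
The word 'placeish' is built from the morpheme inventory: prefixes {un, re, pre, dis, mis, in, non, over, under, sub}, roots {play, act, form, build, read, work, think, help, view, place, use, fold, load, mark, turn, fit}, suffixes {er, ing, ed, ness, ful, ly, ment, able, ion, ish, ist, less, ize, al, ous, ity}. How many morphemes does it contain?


Segmenting 'placeish' against the inventory:
  'place' -> root (morpheme 1)
  'ish' -> suffix (morpheme 2)
Total morphemes: 2

2


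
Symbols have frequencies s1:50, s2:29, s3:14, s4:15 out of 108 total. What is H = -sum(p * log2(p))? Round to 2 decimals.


Computing entropy H = -sum(p_i * log2(p_i)):
  s1: p = 50/108 = 0.4630, -p*log2(p) = 0.5144
  s2: p = 29/108 = 0.2685, -p*log2(p) = 0.5094
  s3: p = 14/108 = 0.1296, -p*log2(p) = 0.3821
  s4: p = 15/108 = 0.1389, -p*log2(p) = 0.3956
H = sum of terms = 1.8015
Rounded to 2 decimals: 1.80

1.80


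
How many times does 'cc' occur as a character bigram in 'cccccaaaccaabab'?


Scanning 'cccccaaaccaabab' for bigram 'cc':
  Position 0: 'cc' -> MATCH
  Position 1: 'cc' -> MATCH
  Position 2: 'cc' -> MATCH
  Position 3: 'cc' -> MATCH
  Position 4: 'ca' -> no
  Position 5: 'aa' -> no
  Position 6: 'aa' -> no
  Position 7: 'ac' -> no
  Position 8: 'cc' -> MATCH
  Position 9: 'ca' -> no
  Position 10: 'aa' -> no
  Position 11: 'ab' -> no
  Position 12: 'ba' -> no
  Position 13: 'ab' -> no
Total matches: 5

5


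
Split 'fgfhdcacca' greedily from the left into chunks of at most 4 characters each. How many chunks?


'fgfhdcacca' has 10 characters.
Chunking with max size 4:
  Chunk 1: 'fgfh' (positions 0-3)
  Chunk 2: 'dcac' (positions 4-7)
  Chunk 3: 'ca' (positions 8-9)
Total chunks: ceil(10 / 4) = 3

3


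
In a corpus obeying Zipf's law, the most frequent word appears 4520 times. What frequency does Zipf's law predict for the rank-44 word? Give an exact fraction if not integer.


Zipf's law: freq(rank) = f1 / rank
f1 = 4520, rank = 44
freq = 4520 / 44
GCD(4520, 44) = 4
Simplified: 1130/11

1130/11


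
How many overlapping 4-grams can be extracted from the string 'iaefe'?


String 'iaefe' has length L = 5.
Number of overlapping n-grams = L - n + 1
Substituting: 5 - 4 + 1 = 2

2


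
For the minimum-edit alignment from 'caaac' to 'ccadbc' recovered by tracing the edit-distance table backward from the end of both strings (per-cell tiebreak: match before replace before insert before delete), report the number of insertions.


Edit distance = 3. Backtracking from cell (5, 6) with preference match > replace > insert > delete,
then listing the resulting alignment 'caaac' -> 'ccadbc' left to right:
  Step 1: insert 'c' [insertion #1]
  Step 2: keep 'c'
  Step 3: keep 'a'
  Step 4: replace a->d
  Step 5: replace a->b
  Step 6: keep 'c'
Total insertions: 1

1


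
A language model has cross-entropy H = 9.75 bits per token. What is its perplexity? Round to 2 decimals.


Perplexity formula: PP = 2^H
H = 9.75
PP = 2^9.75
Decompose: 2^9.75 = 2^9 * 2^0.75
2^9 = 512, 2^0.75 ~ 1.6817928
PP ~ 512 * 1.6817928 = 861.0779136
Rounded to 2 decimals: 861.08

861.08


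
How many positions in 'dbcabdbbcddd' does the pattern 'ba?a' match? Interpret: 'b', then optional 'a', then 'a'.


Pattern: ba?a means 'b', then optional 'a', then 'a'.
Scanning 'dbcabdbbcddd' position-by-position:
  Pos 0: window 'dbc' -> no
  Pos 1: window 'bca' -> no
  Pos 2: window 'cab' -> no
  Pos 3: window 'abd' -> no
  Pos 4: window 'bdb' -> no
  Pos 5: window 'dbb' -> no
  Pos 6: window 'bbc' -> no
  Pos 7: window 'bcd' -> no
  Pos 8: window 'cdd' -> no
  Pos 9: window 'ddd' -> no
  Pos 10: window 'dd' -> no
  Pos 11: window 'd' -> no
Total matches: 0

0


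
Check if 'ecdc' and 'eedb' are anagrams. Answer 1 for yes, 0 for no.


Sort characters of 'ecdc': 'ccde'
Sort characters of 'eedb': 'bdee'
Sorted forms differ -> they are NOT anagrams
Result: 0

0


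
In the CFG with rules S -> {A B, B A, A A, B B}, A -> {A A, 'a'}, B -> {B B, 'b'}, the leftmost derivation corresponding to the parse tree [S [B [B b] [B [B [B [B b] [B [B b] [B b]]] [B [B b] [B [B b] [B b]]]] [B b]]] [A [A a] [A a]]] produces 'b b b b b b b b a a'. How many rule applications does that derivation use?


Every bracketed nonterminal node [X ...] in the tree is produced by exactly one rule application.
Reading the tree off as a leftmost derivation:
  Step 1: S  =>  B A   (applied S -> B A)
  Step 2: B A  =>  B B A   (applied B -> B B)
  Step 3: B B A  =>  b B A   (applied B -> b)
  Step 4: b B A  =>  b B B A   (applied B -> B B)
  Step 5: b B B A  =>  b B B B A   (applied B -> B B)
  Step 6: b B B B A  =>  b B B B B A   (applied B -> B B)
  Step 7: b B B B B A  =>  b b B B B A   (applied B -> b)
  Step 8: b b B B B A  =>  b b B B B B A   (applied B -> B B)
  Step 9: b b B B B B A  =>  b b b B B B A   (applied B -> b)
  Step 10: b b b B B B A  =>  b b b b B B A   (applied B -> b)
  Step 11: b b b b B B A  =>  b b b b B B B A   (applied B -> B B)
  Step 12: b b b b B B B A  =>  b b b b b B B A   (applied B -> b)
  Step 13: b b b b b B B A  =>  b b b b b B B B A   (applied B -> B B)
  Step 14: b b b b b B B B A  =>  b b b b b b B B A   (applied B -> b)
  Step 15: b b b b b b B B A  =>  b b b b b b b B A   (applied B -> b)
  Step 16: b b b b b b b B A  =>  b b b b b b b b A   (applied B -> b)
  Step 17: b b b b b b b b A  =>  b b b b b b b b A A   (applied A -> A A)
  Step 18: b b b b b b b b A A  =>  b b b b b b b b a A   (applied A -> a)
  Step 19: b b b b b b b b a A  =>  b b b b b b b b a a   (applied A -> a)
Final yield: b b b b b b b b a a
Total rewrite steps: 19

19


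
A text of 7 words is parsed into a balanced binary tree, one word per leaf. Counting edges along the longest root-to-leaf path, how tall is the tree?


In a balanced binary tree with n leaves the deepest leaf is ceil(log2(n)) edges below the root.
log2(7) = 2.8074
ceil(2.8074) = 3
height (edges) = 3

3


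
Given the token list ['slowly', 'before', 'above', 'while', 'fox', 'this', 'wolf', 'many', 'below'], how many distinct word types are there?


Listing all tokens and tracking unique types:
  Token 1: 'slowly' -> NEW (unique so far: 1)
  Token 2: 'before' -> NEW (unique so far: 2)
  Token 3: 'above' -> NEW (unique so far: 3)
  Token 4: 'while' -> NEW (unique so far: 4)
  Token 5: 'fox' -> NEW (unique so far: 5)
  Token 6: 'this' -> NEW (unique so far: 6)
  Token 7: 'wolf' -> NEW (unique so far: 7)
  Token 8: 'many' -> NEW (unique so far: 8)
  Token 9: 'below' -> NEW (unique so far: 9)
Unique types: ('above', 'before', 'below', 'fox', 'many', 'slowly', 'this', 'while', 'wolf')
Vocabulary size: 9

9


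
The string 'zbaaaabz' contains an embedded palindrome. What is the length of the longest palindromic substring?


Scanning 'zbaaaabz' for palindromic substrings.
Substring at positions 0-7: 'zbaaaabz'.
Check: reverse('zbaaaabz') = 'zbaaaabz' -> palindrome confirmed.
No longer palindromic substring exists; longest length = 8

8


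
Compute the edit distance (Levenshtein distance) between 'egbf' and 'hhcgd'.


Building DP table for s1='egbf' (len 4) and s2='hhcgd' (len 5):
       h  h  c  g  d
    0  1  2  3  4  5
  e 1  1  2  3  4  5
  g 2  2  2  3  3  4
  b 3  3  3  3  4  4
  f 4  4  4  4  4  5
Edit distance = dp[4][5] = 5

5


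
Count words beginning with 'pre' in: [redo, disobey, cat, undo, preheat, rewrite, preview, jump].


Checking each word for prefix 'pre':
  'redo' -> no (count: 0)
  'disobey' -> no (count: 0)
  'cat' -> no (count: 0)
  'undo' -> no (count: 0)
  'preheat' -> YES, starts with 'pre' (count: 1)
  'rewrite' -> no (count: 1)
  'preview' -> YES, starts with 'pre' (count: 2)
  'jump' -> no (count: 2)
Total with prefix 'pre': 2

2


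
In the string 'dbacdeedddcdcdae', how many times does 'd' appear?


Scanning 'dbacdeedddcdcdae' for 'd':
  Position 0: 'd' -> MATCH (count: 1)
  Position 4: 'd' -> MATCH (count: 2)
  Position 7: 'd' -> MATCH (count: 3)
  Position 8: 'd' -> MATCH (count: 4)
  Position 9: 'd' -> MATCH (count: 5)
  Position 11: 'd' -> MATCH (count: 6)
  Position 13: 'd' -> MATCH (count: 7)
Total occurrences of 'd': 7

7


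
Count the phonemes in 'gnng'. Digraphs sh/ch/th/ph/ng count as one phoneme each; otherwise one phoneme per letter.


Parsing 'gnng' greedily, digraphs first:
  'g' -> consonant phoneme (phonemes so far: 1)
  'n' -> consonant phoneme (phonemes so far: 2)
  'ng' -> digraph (1 consonant phoneme) (phonemes so far: 3)
Total phonemes: 3

3


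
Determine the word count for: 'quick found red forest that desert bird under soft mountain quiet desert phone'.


Counting words by splitting on spaces:
  Word 1: 'quick'
  Word 2: 'found'
  Word 3: 'red'
  Word 4: 'forest'
  Word 5: 'that'
  Word 6: 'desert'
  Word 7: 'bird'
  Word 8: 'under'
  Word 9: 'soft'
  Word 10: 'mountain'
  Word 11: 'quiet'
  Word 12: 'desert'
  Word 13: 'phone'
Total words: 13

13


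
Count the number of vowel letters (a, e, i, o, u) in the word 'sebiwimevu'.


Scanning each character of 'sebiwimevu':
  Position 1: 's' -> consonant (running count: 0)
  Position 2: 'e' -> vowel (running count: 1)
  Position 3: 'b' -> consonant (running count: 1)
  Position 4: 'i' -> vowel (running count: 2)
  Position 5: 'w' -> consonant (running count: 2)
  Position 6: 'i' -> vowel (running count: 3)
  Position 7: 'm' -> consonant (running count: 3)
  Position 8: 'e' -> vowel (running count: 4)
  Position 9: 'v' -> consonant (running count: 4)
  Position 10: 'u' -> vowel (running count: 5)
Total vowels: 5

5


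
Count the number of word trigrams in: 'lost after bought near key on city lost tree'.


Word trigrams from [9] words:
  Trigram 1: (lost after bought)
  Trigram 2: (after bought near)
  Trigram 3: (bought near key)
  Trigram 4: (near key on)
  Trigram 5: (key on city)
  Trigram 6: (on city lost)
  Trigram 7: (city lost tree)
Total word trigrams: 9 - 2 = 7

7


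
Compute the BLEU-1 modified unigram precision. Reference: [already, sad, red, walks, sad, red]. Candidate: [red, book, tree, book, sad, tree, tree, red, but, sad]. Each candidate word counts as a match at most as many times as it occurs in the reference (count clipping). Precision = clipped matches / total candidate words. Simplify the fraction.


Reference word counts: {'already': 1, 'red': 2, 'sad': 2, 'walks': 1}
Checking each candidate word (with clipping):
  'red' -> in reference (ref count 2, used 1/2) -> match (matches: 1)
  'book' -> not in reference -> no match (matches: 1)
  'tree' -> not in reference -> no match (matches: 1)
  'book' -> not in reference -> no match (matches: 1)
  'sad' -> in reference (ref count 2, used 1/2) -> match (matches: 2)
  'tree' -> not in reference -> no match (matches: 2)
  'tree' -> not in reference -> no match (matches: 2)
  'red' -> in reference (ref count 2, used 2/2) -> match (matches: 3)
  'but' -> not in reference -> no match (matches: 3)
  'sad' -> in reference (ref count 2, used 2/2) -> match (matches: 4)
Clipped matches: 4, Candidate length: 10
Precision = 4/10 = 2/5

2/5


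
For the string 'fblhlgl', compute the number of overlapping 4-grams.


String 'fblhlgl' has length L = 7.
Number of overlapping n-grams = L - n + 1
Substituting: 7 - 4 + 1 = 4

4


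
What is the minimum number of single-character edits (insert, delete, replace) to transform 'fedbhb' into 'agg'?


Building DP table for s1='fedbhb' (len 6) and s2='agg' (len 3):
       a  g  g
    0  1  2  3
  f 1  1  2  3
  e 2  2  2  3
  d 3  3  3  3
  b 4  4  4  4
  h 5  5  5  5
  b 6  6  6  6
Edit distance = dp[6][3] = 6

6


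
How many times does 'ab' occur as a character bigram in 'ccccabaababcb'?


Scanning 'ccccabaababcb' for bigram 'ab':
  Position 0: 'cc' -> no
  Position 1: 'cc' -> no
  Position 2: 'cc' -> no
  Position 3: 'ca' -> no
  Position 4: 'ab' -> MATCH
  Position 5: 'ba' -> no
  Position 6: 'aa' -> no
  Position 7: 'ab' -> MATCH
  Position 8: 'ba' -> no
  Position 9: 'ab' -> MATCH
  Position 10: 'bc' -> no
  Position 11: 'cb' -> no
Total matches: 3

3


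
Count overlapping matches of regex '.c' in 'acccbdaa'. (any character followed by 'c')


Pattern: .c means any character followed by 'c'.
Scanning 'acccbdaa' position-by-position:
  Pos 0: window 'ac' -> MATCH
  Pos 1: window 'cc' -> MATCH
  Pos 2: window 'cc' -> MATCH
  Pos 3: window 'cb' -> no
  Pos 4: window 'bd' -> no
  Pos 5: window 'da' -> no
  Pos 6: window 'aa' -> no
  Pos 7: window 'a' -> no
Total matches: 3

3


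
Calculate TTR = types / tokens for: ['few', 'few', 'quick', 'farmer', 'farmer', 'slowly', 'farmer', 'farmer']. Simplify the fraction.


Tokens: 8
Unique types: ('farmer', 'few', 'quick', 'slowly') = 4
TTR = 4/8
Simplify: divide both by 4 -> 1/2
TTR = 1/2

1/2


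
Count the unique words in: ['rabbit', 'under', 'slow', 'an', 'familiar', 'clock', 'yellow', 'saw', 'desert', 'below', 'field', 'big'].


Listing all tokens and tracking unique types:
  Token 1: 'rabbit' -> NEW (unique so far: 1)
  Token 2: 'under' -> NEW (unique so far: 2)
  Token 3: 'slow' -> NEW (unique so far: 3)
  Token 4: 'an' -> NEW (unique so far: 4)
  Token 5: 'familiar' -> NEW (unique so far: 5)
  Token 6: 'clock' -> NEW (unique so far: 6)
  Token 7: 'yellow' -> NEW (unique so far: 7)
  Token 8: 'saw' -> NEW (unique so far: 8)
  Token 9: 'desert' -> NEW (unique so far: 9)
  Token 10: 'below' -> NEW (unique so far: 10)
  Token 11: 'field' -> NEW (unique so far: 11)
  Token 12: 'big' -> NEW (unique so far: 12)
Unique types: ('an', 'below', 'big', 'clock', 'desert', 'familiar', 'field', 'rabbit', 'saw', 'slow', 'under', 'yellow')
Vocabulary size: 12

12


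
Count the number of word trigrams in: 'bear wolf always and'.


Word trigrams from [4] words:
  Trigram 1: (bear wolf always)
  Trigram 2: (wolf always and)
Total word trigrams: 4 - 2 = 2

2


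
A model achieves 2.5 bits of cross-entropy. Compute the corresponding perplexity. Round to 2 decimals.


Perplexity formula: PP = 2^H
H = 2.5
PP = 2^2.5
Decompose: 2^2.5 = 2^2 * 2^0.5 = 2^2 * sqrt(2)
2^2 = 4, sqrt(2) ~ 1.4142136
PP ~ 4 * 1.4142136 = 5.6568544
Rounded to 2 decimals: 5.66

5.66


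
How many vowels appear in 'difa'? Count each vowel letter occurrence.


Scanning each character of 'difa':
  Position 1: 'd' -> consonant (running count: 0)
  Position 2: 'i' -> vowel (running count: 1)
  Position 3: 'f' -> consonant (running count: 1)
  Position 4: 'a' -> vowel (running count: 2)
Total vowels: 2

2


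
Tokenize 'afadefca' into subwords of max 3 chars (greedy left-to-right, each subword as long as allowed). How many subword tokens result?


'afadefca' has 8 characters.
Chunking with max size 3:
  Chunk 1: 'afa' (positions 0-2)
  Chunk 2: 'def' (positions 3-5)
  Chunk 3: 'ca' (positions 6-7)
Total chunks: ceil(8 / 3) = 3

3


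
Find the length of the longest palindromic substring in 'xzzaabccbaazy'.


Scanning 'xzzaabccbaazy' for palindromic substrings.
Substring at positions 2-11: 'zaabccbaaz'.
Check: reverse('zaabccbaaz') = 'zaabccbaaz' -> palindrome confirmed.
Neighbouring characters ('z' / 'y') break symmetry, so it cannot extend further.
No longer palindromic substring exists; longest length = 10

10


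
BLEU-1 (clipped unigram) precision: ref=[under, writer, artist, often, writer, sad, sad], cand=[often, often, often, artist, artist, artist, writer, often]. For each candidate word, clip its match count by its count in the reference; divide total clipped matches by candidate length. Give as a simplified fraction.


Reference word counts: {'artist': 1, 'often': 1, 'sad': 2, 'under': 1, 'writer': 2}
Checking each candidate word (with clipping):
  'often' -> in reference (ref count 1, used 1/1) -> match (matches: 1)
  'often' -> ref count 1 already used up (1/1) -> clipped, no match (matches: 1)
  'often' -> ref count 1 already used up (1/1) -> clipped, no match (matches: 1)
  'artist' -> in reference (ref count 1, used 1/1) -> match (matches: 2)
  'artist' -> ref count 1 already used up (1/1) -> clipped, no match (matches: 2)
  'artist' -> ref count 1 already used up (1/1) -> clipped, no match (matches: 2)
  'writer' -> in reference (ref count 2, used 1/2) -> match (matches: 3)
  'often' -> ref count 1 already used up (1/1) -> clipped, no match (matches: 3)
Clipped matches: 3, Candidate length: 8
Precision = 3/8

3/8


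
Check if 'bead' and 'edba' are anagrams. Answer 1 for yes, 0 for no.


Sort characters of 'bead': 'abde'
Sort characters of 'edba': 'abde'
Sorted forms match -> they ARE anagrams
Result: 1

1


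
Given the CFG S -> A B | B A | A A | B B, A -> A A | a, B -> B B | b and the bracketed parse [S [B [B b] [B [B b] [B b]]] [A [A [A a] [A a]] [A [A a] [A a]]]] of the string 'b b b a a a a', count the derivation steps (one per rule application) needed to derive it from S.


Every bracketed nonterminal node [X ...] in the tree is produced by exactly one rule application.
Reading the tree off as a leftmost derivation:
  Step 1: S  =>  B A   (applied S -> B A)
  Step 2: B A  =>  B B A   (applied B -> B B)
  Step 3: B B A  =>  b B A   (applied B -> b)
  Step 4: b B A  =>  b B B A   (applied B -> B B)
  Step 5: b B B A  =>  b b B A   (applied B -> b)
  Step 6: b b B A  =>  b b b A   (applied B -> b)
  Step 7: b b b A  =>  b b b A A   (applied A -> A A)
  Step 8: b b b A A  =>  b b b A A A   (applied A -> A A)
  Step 9: b b b A A A  =>  b b b a A A   (applied A -> a)
  Step 10: b b b a A A  =>  b b b a a A   (applied A -> a)
  Step 11: b b b a a A  =>  b b b a a A A   (applied A -> A A)
  Step 12: b b b a a A A  =>  b b b a a a A   (applied A -> a)
  Step 13: b b b a a a A  =>  b b b a a a a   (applied A -> a)
Final yield: b b b a a a a
Total rewrite steps: 13

13


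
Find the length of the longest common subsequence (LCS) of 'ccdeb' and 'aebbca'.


DP table for LCS of 'ccdeb' and 'aebbca':
       a  e  b  b  c  a
    0  0  0  0  0  0  0
  c 0  0  0  0  0  1  1
  c 0  0  0  0  0  1  1
  d 0  0  0  0  0  1  1
  e 0  0  1  1  1  1  1
  b 0  0  1  2  2  2  2
LCS: 'eb'
LCS length = 2

2


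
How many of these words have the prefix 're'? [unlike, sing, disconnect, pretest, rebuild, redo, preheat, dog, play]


Checking each word for prefix 're':
  'unlike' -> no (count: 0)
  'sing' -> no (count: 0)
  'disconnect' -> no (count: 0)
  'pretest' -> no (count: 0)
  'rebuild' -> YES, starts with 're' (count: 1)
  'redo' -> YES, starts with 're' (count: 2)
  'preheat' -> no (count: 2)
  'dog' -> no (count: 2)
  'play' -> no (count: 2)
Total with prefix 're': 2

2


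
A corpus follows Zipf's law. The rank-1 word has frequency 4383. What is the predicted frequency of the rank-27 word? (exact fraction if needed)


Zipf's law: freq(rank) = f1 / rank
f1 = 4383, rank = 27
freq = 4383 / 27
GCD(4383, 27) = 9
Simplified: 487/3

487/3


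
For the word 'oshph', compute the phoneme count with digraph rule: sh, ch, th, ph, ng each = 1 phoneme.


Parsing 'oshph' greedily, digraphs first:
  'o' -> vowel phoneme (phonemes so far: 1)
  'sh' -> digraph (1 consonant phoneme) (phonemes so far: 2)
  'ph' -> digraph (1 consonant phoneme) (phonemes so far: 3)
Total phonemes: 3

3


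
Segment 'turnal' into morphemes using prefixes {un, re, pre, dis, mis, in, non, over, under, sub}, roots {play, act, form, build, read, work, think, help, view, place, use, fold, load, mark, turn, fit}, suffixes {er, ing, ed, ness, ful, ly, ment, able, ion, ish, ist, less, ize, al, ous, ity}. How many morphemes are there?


Segmenting 'turnal' against the inventory:
  'turn' -> root (morpheme 1)
  'al' -> suffix (morpheme 2)
Total morphemes: 2

2


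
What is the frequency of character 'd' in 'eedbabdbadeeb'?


Scanning 'eedbabdbadeeb' for 'd':
  Position 2: 'd' -> MATCH (count: 1)
  Position 6: 'd' -> MATCH (count: 2)
  Position 9: 'd' -> MATCH (count: 3)
Total occurrences of 'd': 3

3


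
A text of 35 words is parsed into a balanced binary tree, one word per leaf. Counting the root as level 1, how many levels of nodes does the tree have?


In a balanced binary tree with n leaves the deepest leaf is ceil(log2(n)) edges below the root,
so counting node levels inclusive of root and leaves gives ceil(log2(n)) + 1 levels.
log2(35) = 5.1293
ceil(5.1293) = 6
levels = 6 + 1 = 7

7


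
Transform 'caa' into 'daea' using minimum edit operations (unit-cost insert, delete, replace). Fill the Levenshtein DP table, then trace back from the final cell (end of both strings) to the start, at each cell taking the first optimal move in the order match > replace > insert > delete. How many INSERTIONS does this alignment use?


Edit distance = 2. Backtracking from cell (3, 4) with preference match > replace > insert > delete,
then listing the resulting alignment 'caa' -> 'daea' left to right:
  Step 1: replace c->d
  Step 2: keep 'a'
  Step 3: insert 'e' [insertion #1]
  Step 4: keep 'a'
Total insertions: 1

1


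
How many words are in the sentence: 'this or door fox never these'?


Counting words by splitting on spaces:
  Word 1: 'this'
  Word 2: 'or'
  Word 3: 'door'
  Word 4: 'fox'
  Word 5: 'never'
  Word 6: 'these'
Total words: 6

6


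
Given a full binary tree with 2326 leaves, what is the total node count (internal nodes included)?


Leaf nodes (terminals): 2326
Internal nodes = n - 1 = 2326 - 1 = 2325
Total = leaves + internal = 2326 + 2325 = 4651

4651


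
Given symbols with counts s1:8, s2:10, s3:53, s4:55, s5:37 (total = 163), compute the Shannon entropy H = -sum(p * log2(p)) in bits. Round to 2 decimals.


Computing entropy H = -sum(p_i * log2(p_i)):
  s1: p = 8/163 = 0.0491, -p*log2(p) = 0.2134
  s2: p = 10/163 = 0.0613, -p*log2(p) = 0.2470
  s3: p = 53/163 = 0.3252, -p*log2(p) = 0.5270
  s4: p = 55/163 = 0.3374, -p*log2(p) = 0.5289
  s5: p = 37/163 = 0.2270, -p*log2(p) = 0.4856
H = sum of terms = 2.0019
Rounded to 2 decimals: 2.00

2.00


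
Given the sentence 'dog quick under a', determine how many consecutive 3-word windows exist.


Word trigrams from [4] words:
  Trigram 1: (dog quick under)
  Trigram 2: (quick under a)
Total word trigrams: 4 - 2 = 2

2


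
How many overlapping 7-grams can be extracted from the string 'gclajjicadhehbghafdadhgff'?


String 'gclajjicadhehbghafdadhgff' has length L = 25.
Number of overlapping n-grams = L - n + 1
Substituting: 25 - 7 + 1 = 19

19


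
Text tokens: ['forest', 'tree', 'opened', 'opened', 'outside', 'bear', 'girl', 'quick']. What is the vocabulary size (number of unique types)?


Listing all tokens and tracking unique types:
  Token 1: 'forest' -> NEW (unique so far: 1)
  Token 2: 'tree' -> NEW (unique so far: 2)
  Token 3: 'opened' -> NEW (unique so far: 3)
  Token 4: 'opened' -> duplicate (unique so far: 3)
  Token 5: 'outside' -> NEW (unique so far: 4)
  Token 6: 'bear' -> NEW (unique so far: 5)
  Token 7: 'girl' -> NEW (unique so far: 6)
  Token 8: 'quick' -> NEW (unique so far: 7)
Unique types: ('bear', 'forest', 'girl', 'opened', 'outside', 'quick', 'tree')
Vocabulary size: 7

7


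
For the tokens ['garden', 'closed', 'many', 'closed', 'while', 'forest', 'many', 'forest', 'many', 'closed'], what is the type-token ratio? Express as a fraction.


Tokens: 10
Unique types: ('closed', 'forest', 'garden', 'many', 'while') = 5
TTR = 5/10
Simplify: divide both by 5 -> 1/2
TTR = 1/2

1/2


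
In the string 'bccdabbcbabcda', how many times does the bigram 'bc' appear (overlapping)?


Scanning 'bccdabbcbabcda' for bigram 'bc':
  Position 0: 'bc' -> MATCH
  Position 1: 'cc' -> no
  Position 2: 'cd' -> no
  Position 3: 'da' -> no
  Position 4: 'ab' -> no
  Position 5: 'bb' -> no
  Position 6: 'bc' -> MATCH
  Position 7: 'cb' -> no
  Position 8: 'ba' -> no
  Position 9: 'ab' -> no
  Position 10: 'bc' -> MATCH
  Position 11: 'cd' -> no
  Position 12: 'da' -> no
Total matches: 3

3


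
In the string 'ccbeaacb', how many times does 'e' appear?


Scanning 'ccbeaacb' for 'e':
  Position 3: 'e' -> MATCH (count: 1)
Total occurrences of 'e': 1

1


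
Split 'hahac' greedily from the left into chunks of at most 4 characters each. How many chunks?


'hahac' has 5 characters.
Chunking with max size 4:
  Chunk 1: 'haha' (positions 0-3)
  Chunk 2: 'c' (positions 4-4)
Total chunks: ceil(5 / 4) = 2

2


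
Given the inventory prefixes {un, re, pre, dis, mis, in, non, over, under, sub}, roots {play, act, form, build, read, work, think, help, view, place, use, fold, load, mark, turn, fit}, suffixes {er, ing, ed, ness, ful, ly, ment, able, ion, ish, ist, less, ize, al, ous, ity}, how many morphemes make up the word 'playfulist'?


Segmenting 'playfulist' against the inventory:
  'play' -> root (morpheme 1)
  'ful' -> suffix (morpheme 2)
  'ist' -> suffix (morpheme 3)
Total morphemes: 3

3


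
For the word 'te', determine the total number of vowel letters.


Scanning each character of 'te':
  Position 1: 't' -> consonant (running count: 0)
  Position 2: 'e' -> vowel (running count: 1)
Total vowels: 1

1


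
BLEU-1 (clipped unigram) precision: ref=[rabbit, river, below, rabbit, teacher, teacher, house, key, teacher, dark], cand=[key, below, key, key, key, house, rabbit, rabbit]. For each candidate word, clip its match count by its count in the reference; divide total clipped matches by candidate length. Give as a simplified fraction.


Reference word counts: {'below': 1, 'dark': 1, 'house': 1, 'key': 1, 'rabbit': 2, 'river': 1, 'teacher': 3}
Checking each candidate word (with clipping):
  'key' -> in reference (ref count 1, used 1/1) -> match (matches: 1)
  'below' -> in reference (ref count 1, used 1/1) -> match (matches: 2)
  'key' -> ref count 1 already used up (1/1) -> clipped, no match (matches: 2)
  'key' -> ref count 1 already used up (1/1) -> clipped, no match (matches: 2)
  'key' -> ref count 1 already used up (1/1) -> clipped, no match (matches: 2)
  'house' -> in reference (ref count 1, used 1/1) -> match (matches: 3)
  'rabbit' -> in reference (ref count 2, used 1/2) -> match (matches: 4)
  'rabbit' -> in reference (ref count 2, used 2/2) -> match (matches: 5)
Clipped matches: 5, Candidate length: 8
Precision = 5/8

5/8


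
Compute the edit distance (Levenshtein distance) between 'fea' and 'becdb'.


Building DP table for s1='fea' (len 3) and s2='becdb' (len 5):
       b  e  c  d  b
    0  1  2  3  4  5
  f 1  1  2  3  4  5
  e 2  2  1  2  3  4
  a 3  3  2  2  3  4
Edit distance = dp[3][5] = 4

4


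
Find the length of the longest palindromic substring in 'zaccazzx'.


Scanning 'zaccazzx' for palindromic substrings.
Substring at positions 0-5: 'zaccaz'.
Check: reverse('zaccaz') = 'zaccaz' -> palindrome confirmed.
Neighbouring characters ('-' / 'z') break symmetry, so it cannot extend further.
No longer palindromic substring exists; longest length = 6

6


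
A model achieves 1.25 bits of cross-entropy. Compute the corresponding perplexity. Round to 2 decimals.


Perplexity formula: PP = 2^H
H = 1.25
PP = 2^1.25
Decompose: 2^1.25 = 2^1 * 2^0.25
2^1 = 2, 2^0.25 ~ 1.1892071
PP ~ 2 * 1.1892071 = 2.3784142
Rounded to 2 decimals: 2.38

2.38


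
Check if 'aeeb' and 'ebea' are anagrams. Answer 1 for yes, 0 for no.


Sort characters of 'aeeb': 'abee'
Sort characters of 'ebea': 'abee'
Sorted forms match -> they ARE anagrams
Result: 1

1


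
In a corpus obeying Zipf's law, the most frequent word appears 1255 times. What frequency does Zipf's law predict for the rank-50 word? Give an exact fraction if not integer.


Zipf's law: freq(rank) = f1 / rank
f1 = 1255, rank = 50
freq = 1255 / 50
GCD(1255, 50) = 5
Simplified: 251/10

251/10


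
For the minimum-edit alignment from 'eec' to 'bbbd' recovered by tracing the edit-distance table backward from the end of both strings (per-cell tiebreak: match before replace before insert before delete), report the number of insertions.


Edit distance = 4. Backtracking from cell (3, 4) with preference match > replace > insert > delete,
then listing the resulting alignment 'eec' -> 'bbbd' left to right:
  Step 1: insert 'b' [insertion #1]
  Step 2: replace e->b
  Step 3: replace e->b
  Step 4: replace c->d
Total insertions: 1

1


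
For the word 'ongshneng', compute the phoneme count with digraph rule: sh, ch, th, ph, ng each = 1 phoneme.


Parsing 'ongshneng' greedily, digraphs first:
  'o' -> vowel phoneme (phonemes so far: 1)
  'ng' -> digraph (1 consonant phoneme) (phonemes so far: 2)
  'sh' -> digraph (1 consonant phoneme) (phonemes so far: 3)
  'n' -> consonant phoneme (phonemes so far: 4)
  'e' -> vowel phoneme (phonemes so far: 5)
  'ng' -> digraph (1 consonant phoneme) (phonemes so far: 6)
Total phonemes: 6

6


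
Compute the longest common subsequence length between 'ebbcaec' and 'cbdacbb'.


DP table for LCS of 'ebbcaec' and 'cbdacbb':
       c  b  d  a  c  b  b
    0  0  0  0  0  0  0  0
  e 0  0  0  0  0  0  0  0
  b 0  0  1  1  1  1  1  1
  b 0  0  1  1  1  1  2  2
  c 0  1  1  1  1  2  2  2
  a 0  1  1  1  2  2  2  2
  e 0  1  1  1  2  2  2  2
  c 0  1  1  1  2  3  3  3
LCS: 'bac'
LCS length = 3

3


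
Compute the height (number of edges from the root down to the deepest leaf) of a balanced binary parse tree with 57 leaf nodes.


In a balanced binary tree with n leaves the deepest leaf is ceil(log2(n)) edges below the root.
log2(57) = 5.8329
ceil(5.8329) = 6
height (edges) = 6

6


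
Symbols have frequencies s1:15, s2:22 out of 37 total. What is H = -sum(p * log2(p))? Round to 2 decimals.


Computing entropy H = -sum(p_i * log2(p_i)):
  s1: p = 15/37 = 0.4054, -p*log2(p) = 0.5281
  s2: p = 22/37 = 0.5946, -p*log2(p) = 0.4460
H = sum of terms = 0.9741
Rounded to 2 decimals: 0.97

0.97


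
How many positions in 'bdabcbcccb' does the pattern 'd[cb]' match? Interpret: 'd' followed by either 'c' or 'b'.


Pattern: d[cb] means 'd' followed by either 'c' or 'b'.
Scanning 'bdabcbcccb' position-by-position:
  Pos 0: window 'bd' -> no
  Pos 1: window 'da' -> no
  Pos 2: window 'ab' -> no
  Pos 3: window 'bc' -> no
  Pos 4: window 'cb' -> no
  Pos 5: window 'bc' -> no
  Pos 6: window 'cc' -> no
  Pos 7: window 'cc' -> no
  Pos 8: window 'cb' -> no
  Pos 9: window 'b' -> no
Total matches: 0

0


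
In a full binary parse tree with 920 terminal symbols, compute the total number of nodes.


Leaf nodes (terminals): 920
Internal nodes = n - 1 = 920 - 1 = 919
Total = leaves + internal = 920 + 919 = 1839

1839


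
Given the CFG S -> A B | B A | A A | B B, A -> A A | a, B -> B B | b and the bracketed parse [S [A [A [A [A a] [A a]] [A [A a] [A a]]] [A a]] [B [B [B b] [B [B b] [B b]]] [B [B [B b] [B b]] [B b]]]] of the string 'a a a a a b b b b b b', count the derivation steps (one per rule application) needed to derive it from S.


Every bracketed nonterminal node [X ...] in the tree is produced by exactly one rule application.
Reading the tree off as a leftmost derivation:
  Step 1: S  =>  A B   (applied S -> A B)
  Step 2: A B  =>  A A B   (applied A -> A A)
  Step 3: A A B  =>  A A A B   (applied A -> A A)
  Step 4: A A A B  =>  A A A A B   (applied A -> A A)
  Step 5: A A A A B  =>  a A A A B   (applied A -> a)
  Step 6: a A A A B  =>  a a A A B   (applied A -> a)
  Step 7: a a A A B  =>  a a A A A B   (applied A -> A A)
  Step 8: a a A A A B  =>  a a a A A B   (applied A -> a)
  Step 9: a a a A A B  =>  a a a a A B   (applied A -> a)
  Step 10: a a a a A B  =>  a a a a a B   (applied A -> a)
  Step 11: a a a a a B  =>  a a a a a B B   (applied B -> B B)
  Step 12: a a a a a B B  =>  a a a a a B B B   (applied B -> B B)
  Step 13: a a a a a B B B  =>  a a a a a b B B   (applied B -> b)
  Step 14: a a a a a b B B  =>  a a a a a b B B B   (applied B -> B B)
  Step 15: a a a a a b B B B  =>  a a a a a b b B B   (applied B -> b)
  Step 16: a a a a a b b B B  =>  a a a a a b b b B   (applied B -> b)
  Step 17: a a a a a b b b B  =>  a a a a a b b b B B   (applied B -> B B)
  Step 18: a a a a a b b b B B  =>  a a a a a b b b B B B   (applied B -> B B)
  Step 19: a a a a a b b b B B B  =>  a a a a a b b b b B B   (applied B -> b)
  Step 20: a a a a a b b b b B B  =>  a a a a a b b b b b B   (applied B -> b)
  Step 21: a a a a a b b b b b B  =>  a a a a a b b b b b b   (applied B -> b)
Final yield: a a a a a b b b b b b
Total rewrite steps: 21

21


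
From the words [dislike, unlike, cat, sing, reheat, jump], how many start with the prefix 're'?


Checking each word for prefix 're':
  'dislike' -> no (count: 0)
  'unlike' -> no (count: 0)
  'cat' -> no (count: 0)
  'sing' -> no (count: 0)
  'reheat' -> YES, starts with 're' (count: 1)
  'jump' -> no (count: 1)
Total with prefix 're': 1

1


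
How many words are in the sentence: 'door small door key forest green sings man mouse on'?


Counting words by splitting on spaces:
  Word 1: 'door'
  Word 2: 'small'
  Word 3: 'door'
  Word 4: 'key'
  Word 5: 'forest'
  Word 6: 'green'
  Word 7: 'sings'
  Word 8: 'man'
  Word 9: 'mouse'
  Word 10: 'on'
Total words: 10

10


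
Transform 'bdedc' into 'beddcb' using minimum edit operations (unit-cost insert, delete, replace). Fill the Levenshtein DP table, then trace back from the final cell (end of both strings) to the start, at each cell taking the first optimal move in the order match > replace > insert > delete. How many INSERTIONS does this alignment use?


Edit distance = 3. Backtracking from cell (5, 6) with preference match > replace > insert > delete,
then listing the resulting alignment 'bdedc' -> 'beddcb' left to right:
  Step 1: keep 'b'
  Step 2: replace d->e
  Step 3: replace e->d
  Step 4: keep 'd'
  Step 5: keep 'c'
  Step 6: insert 'b' [insertion #1]
Total insertions: 1

1


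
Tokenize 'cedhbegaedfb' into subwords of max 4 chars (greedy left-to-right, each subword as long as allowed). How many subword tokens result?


'cedhbegaedfb' has 12 characters.
Chunking with max size 4:
  Chunk 1: 'cedh' (positions 0-3)
  Chunk 2: 'bega' (positions 4-7)
  Chunk 3: 'edfb' (positions 8-11)
Total chunks: ceil(12 / 4) = 3

3


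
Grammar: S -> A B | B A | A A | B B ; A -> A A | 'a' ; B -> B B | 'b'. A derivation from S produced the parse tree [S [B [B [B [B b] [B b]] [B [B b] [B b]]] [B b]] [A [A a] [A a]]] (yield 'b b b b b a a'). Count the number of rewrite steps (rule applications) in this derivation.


Every bracketed nonterminal node [X ...] in the tree is produced by exactly one rule application.
Reading the tree off as a leftmost derivation:
  Step 1: S  =>  B A   (applied S -> B A)
  Step 2: B A  =>  B B A   (applied B -> B B)
  Step 3: B B A  =>  B B B A   (applied B -> B B)
  Step 4: B B B A  =>  B B B B A   (applied B -> B B)
  Step 5: B B B B A  =>  b B B B A   (applied B -> b)
  Step 6: b B B B A  =>  b b B B A   (applied B -> b)
  Step 7: b b B B A  =>  b b B B B A   (applied B -> B B)
  Step 8: b b B B B A  =>  b b b B B A   (applied B -> b)
  Step 9: b b b B B A  =>  b b b b B A   (applied B -> b)
  Step 10: b b b b B A  =>  b b b b b A   (applied B -> b)
  Step 11: b b b b b A  =>  b b b b b A A   (applied A -> A A)
  Step 12: b b b b b A A  =>  b b b b b a A   (applied A -> a)
  Step 13: b b b b b a A  =>  b b b b b a a   (applied A -> a)
Final yield: b b b b b a a
Total rewrite steps: 13

13


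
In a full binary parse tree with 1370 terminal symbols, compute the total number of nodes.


Leaf nodes (terminals): 1370
Internal nodes = n - 1 = 1370 - 1 = 1369
Total = leaves + internal = 1370 + 1369 = 2739

2739


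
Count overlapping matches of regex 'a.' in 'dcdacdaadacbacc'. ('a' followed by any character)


Pattern: a. means 'a' followed by any character.
Scanning 'dcdacdaadacbacc' position-by-position:
  Pos 0: window 'dc' -> no
  Pos 1: window 'cd' -> no
  Pos 2: window 'da' -> no
  Pos 3: window 'ac' -> MATCH
  Pos 4: window 'cd' -> no
  Pos 5: window 'da' -> no
  Pos 6: window 'aa' -> MATCH
  Pos 7: window 'ad' -> MATCH
  Pos 8: window 'da' -> no
  Pos 9: window 'ac' -> MATCH
  Pos 10: window 'cb' -> no
  Pos 11: window 'ba' -> no
  Pos 12: window 'ac' -> MATCH
  Pos 13: window 'cc' -> no
  Pos 14: window 'c' -> no
Total matches: 5

5


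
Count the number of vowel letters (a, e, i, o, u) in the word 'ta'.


Scanning each character of 'ta':
  Position 1: 't' -> consonant (running count: 0)
  Position 2: 'a' -> vowel (running count: 1)
Total vowels: 1

1
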